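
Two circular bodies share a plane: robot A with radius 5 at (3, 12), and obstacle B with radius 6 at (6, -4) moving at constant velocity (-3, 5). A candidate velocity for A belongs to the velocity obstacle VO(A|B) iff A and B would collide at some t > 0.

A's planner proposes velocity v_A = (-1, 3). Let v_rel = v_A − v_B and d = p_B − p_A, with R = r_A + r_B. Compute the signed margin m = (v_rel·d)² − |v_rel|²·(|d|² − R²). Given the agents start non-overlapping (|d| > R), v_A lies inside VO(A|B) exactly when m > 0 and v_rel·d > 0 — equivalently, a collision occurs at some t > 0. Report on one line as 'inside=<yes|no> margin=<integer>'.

d = (3, -16),  |d|² = 265;  R = 5+6 = 11,  c = 265−11² = 144
v_rel = (2, -2),  |v_rel|² = 8;  v_rel·d = (2)·(3) + (-2)·(-16) = 38
8·t² − 76·t + 144 = 0  ⇒  m = 38² − 8·144 = 292
m = 292 > 0,  v_rel·d = 38 > 0  ⇒  inside

inside=yes margin=292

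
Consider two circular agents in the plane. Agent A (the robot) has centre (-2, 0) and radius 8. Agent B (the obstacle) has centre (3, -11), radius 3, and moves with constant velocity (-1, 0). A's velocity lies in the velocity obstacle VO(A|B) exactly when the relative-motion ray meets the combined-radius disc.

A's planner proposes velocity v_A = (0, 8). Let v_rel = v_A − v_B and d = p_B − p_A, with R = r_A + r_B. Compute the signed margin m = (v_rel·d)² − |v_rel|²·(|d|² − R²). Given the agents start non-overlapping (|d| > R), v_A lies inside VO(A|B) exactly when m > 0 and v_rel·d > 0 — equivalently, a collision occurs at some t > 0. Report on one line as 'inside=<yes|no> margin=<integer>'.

d = (5, -11),  |d|² = 146;  R = 8+3 = 11,  c = 146−11² = 25
v_rel = (1, 8),  |v_rel|² = 65;  v_rel·d = (1)·(5) + (8)·(-11) = -83
65·t² + 166·t + 25 = 0  ⇒  m = (-83)² − 65·25 = 5264
m = 5264 > 0,  v_rel·d = -83 < 0  ⇒  outside

inside=no margin=5264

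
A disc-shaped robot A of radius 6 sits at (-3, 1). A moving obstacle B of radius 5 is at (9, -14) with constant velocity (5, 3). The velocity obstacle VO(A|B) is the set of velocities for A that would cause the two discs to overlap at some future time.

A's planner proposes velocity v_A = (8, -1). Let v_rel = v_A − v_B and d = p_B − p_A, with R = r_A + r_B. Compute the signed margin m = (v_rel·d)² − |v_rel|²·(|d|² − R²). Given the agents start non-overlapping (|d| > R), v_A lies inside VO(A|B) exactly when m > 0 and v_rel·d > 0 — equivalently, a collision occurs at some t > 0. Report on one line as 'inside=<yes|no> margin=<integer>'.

d = (12, -15),  |d|² = 369;  R = 6+5 = 11,  c = 369−11² = 248
v_rel = (3, -4),  |v_rel|² = 25;  v_rel·d = (3)·(12) + (-4)·(-15) = 96
25·t² − 192·t + 248 = 0  ⇒  m = 96² − 25·248 = 3016
m = 3016 > 0,  v_rel·d = 96 > 0  ⇒  inside

inside=yes margin=3016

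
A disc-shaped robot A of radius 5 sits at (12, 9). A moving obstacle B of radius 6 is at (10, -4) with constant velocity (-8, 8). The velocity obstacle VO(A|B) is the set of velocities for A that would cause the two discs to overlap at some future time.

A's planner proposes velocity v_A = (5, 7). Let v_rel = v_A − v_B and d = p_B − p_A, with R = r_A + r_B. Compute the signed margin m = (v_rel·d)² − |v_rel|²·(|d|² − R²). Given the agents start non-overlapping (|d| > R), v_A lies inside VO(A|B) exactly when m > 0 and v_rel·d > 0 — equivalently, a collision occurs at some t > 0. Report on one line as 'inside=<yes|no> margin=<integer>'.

d = (-2, -13),  |d|² = 173;  R = 5+6 = 11,  c = 173−11² = 52
v_rel = (13, -1),  |v_rel|² = 170;  v_rel·d = (13)·(-2) + (-1)·(-13) = -13
170·t² + 26·t + 52 = 0  ⇒  m = (-13)² − 170·52 = -8671
m = -8671 < 0,  v_rel·d = -13 < 0  ⇒  outside

inside=no margin=-8671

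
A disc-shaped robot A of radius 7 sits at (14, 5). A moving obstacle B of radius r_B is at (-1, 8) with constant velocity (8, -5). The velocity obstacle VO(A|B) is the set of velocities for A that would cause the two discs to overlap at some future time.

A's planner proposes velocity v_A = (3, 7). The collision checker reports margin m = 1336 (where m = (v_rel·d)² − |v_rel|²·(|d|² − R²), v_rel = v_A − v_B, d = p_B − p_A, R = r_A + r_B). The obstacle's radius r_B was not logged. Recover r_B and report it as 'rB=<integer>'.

m = 1336
d = (-15, 3);  v_rel = (-5, 12),  |v_rel|² = 169
v_rel×d = (-5)·(3) − (12)·(-15) = 165
since m = R²·169 − 165²:  R² = (27225 + 1336) / 169 = 169
R = √169 = 13  ⇒  r_B = 13 − 7 = 6

rB=6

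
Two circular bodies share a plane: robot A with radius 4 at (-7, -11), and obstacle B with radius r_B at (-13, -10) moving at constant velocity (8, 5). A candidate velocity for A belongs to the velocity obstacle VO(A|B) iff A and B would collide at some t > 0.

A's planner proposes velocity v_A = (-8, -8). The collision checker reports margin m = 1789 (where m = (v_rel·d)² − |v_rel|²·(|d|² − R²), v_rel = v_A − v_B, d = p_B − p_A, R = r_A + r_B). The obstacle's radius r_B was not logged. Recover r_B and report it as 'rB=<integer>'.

m = 1789
d = (-6, 1);  v_rel = (-16, -13),  |v_rel|² = 425
v_rel×d = (-16)·(1) − (-13)·(-6) = -94
since m = R²·425 − (-94)²:  R² = (8836 + 1789) / 425 = 25
R = √25 = 5  ⇒  r_B = 5 − 4 = 1

rB=1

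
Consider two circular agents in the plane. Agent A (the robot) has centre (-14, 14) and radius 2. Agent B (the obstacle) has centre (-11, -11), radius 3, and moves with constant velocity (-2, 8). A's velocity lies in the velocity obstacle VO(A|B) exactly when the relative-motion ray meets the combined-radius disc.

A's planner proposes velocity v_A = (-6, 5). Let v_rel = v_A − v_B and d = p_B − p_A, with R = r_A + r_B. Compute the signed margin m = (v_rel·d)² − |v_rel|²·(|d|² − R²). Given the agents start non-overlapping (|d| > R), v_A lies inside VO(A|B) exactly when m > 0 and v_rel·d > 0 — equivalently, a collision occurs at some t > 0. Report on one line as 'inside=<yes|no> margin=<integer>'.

d = (3, -25),  |d|² = 634;  R = 2+3 = 5,  c = 634−5² = 609
v_rel = (-4, -3),  |v_rel|² = 25;  v_rel·d = (-4)·(3) + (-3)·(-25) = 63
25·t² − 126·t + 609 = 0  ⇒  m = 63² − 25·609 = -11256
m = -11256 < 0,  v_rel·d = 63 > 0  ⇒  outside

inside=no margin=-11256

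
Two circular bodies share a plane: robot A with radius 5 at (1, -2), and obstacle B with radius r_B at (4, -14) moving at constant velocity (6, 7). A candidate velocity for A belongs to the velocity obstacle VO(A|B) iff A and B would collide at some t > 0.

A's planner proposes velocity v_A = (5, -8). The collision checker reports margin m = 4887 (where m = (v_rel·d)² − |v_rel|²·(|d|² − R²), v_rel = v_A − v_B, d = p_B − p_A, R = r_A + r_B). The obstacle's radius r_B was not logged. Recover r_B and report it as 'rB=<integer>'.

m = 4887
d = (3, -12);  v_rel = (-1, -15),  |v_rel|² = 226
v_rel×d = (-1)·(-12) − (-15)·(3) = 57
since m = R²·226 − 57²:  R² = (3249 + 4887) / 226 = 36
R = √36 = 6  ⇒  r_B = 6 − 5 = 1

rB=1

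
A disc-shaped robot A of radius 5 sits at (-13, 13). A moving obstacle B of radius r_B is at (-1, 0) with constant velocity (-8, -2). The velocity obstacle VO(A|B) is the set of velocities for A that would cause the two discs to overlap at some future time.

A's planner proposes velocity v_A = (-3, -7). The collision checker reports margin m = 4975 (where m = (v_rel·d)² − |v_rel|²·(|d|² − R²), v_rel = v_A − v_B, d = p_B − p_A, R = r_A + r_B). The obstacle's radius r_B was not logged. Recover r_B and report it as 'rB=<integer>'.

m = 4975
d = (12, -13);  v_rel = (5, -5),  |v_rel|² = 50
v_rel×d = (5)·(-13) − (-5)·(12) = -5
since m = R²·50 − (-5)²:  R² = (25 + 4975) / 50 = 100
R = √100 = 10  ⇒  r_B = 10 − 5 = 5

rB=5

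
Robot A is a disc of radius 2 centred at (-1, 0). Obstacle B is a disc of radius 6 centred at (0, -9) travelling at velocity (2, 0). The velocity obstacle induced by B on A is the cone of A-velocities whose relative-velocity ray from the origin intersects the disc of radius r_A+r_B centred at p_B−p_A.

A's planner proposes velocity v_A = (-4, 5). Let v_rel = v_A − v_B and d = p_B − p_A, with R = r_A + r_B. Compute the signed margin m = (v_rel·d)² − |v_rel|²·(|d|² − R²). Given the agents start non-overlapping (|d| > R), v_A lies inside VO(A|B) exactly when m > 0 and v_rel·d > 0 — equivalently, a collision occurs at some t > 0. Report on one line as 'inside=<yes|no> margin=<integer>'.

d = (1, -9),  |d|² = 82;  R = 2+6 = 8,  c = 82−8² = 18
v_rel = (-6, 5),  |v_rel|² = 61;  v_rel·d = (-6)·(1) + (5)·(-9) = -51
61·t² + 102·t + 18 = 0  ⇒  m = (-51)² − 61·18 = 1503
m = 1503 > 0,  v_rel·d = -51 < 0  ⇒  outside

inside=no margin=1503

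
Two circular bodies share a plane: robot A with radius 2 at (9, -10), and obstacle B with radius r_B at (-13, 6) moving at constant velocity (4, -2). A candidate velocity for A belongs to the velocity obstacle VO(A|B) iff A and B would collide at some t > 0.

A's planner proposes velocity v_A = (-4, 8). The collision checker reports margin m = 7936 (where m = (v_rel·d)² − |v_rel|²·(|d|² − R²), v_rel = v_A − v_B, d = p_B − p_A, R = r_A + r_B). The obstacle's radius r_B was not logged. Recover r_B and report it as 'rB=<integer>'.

m = 7936
d = (-22, 16);  v_rel = (-8, 10),  |v_rel|² = 164
v_rel×d = (-8)·(16) − (10)·(-22) = 92
since m = R²·164 − 92²:  R² = (8464 + 7936) / 164 = 100
R = √100 = 10  ⇒  r_B = 10 − 2 = 8

rB=8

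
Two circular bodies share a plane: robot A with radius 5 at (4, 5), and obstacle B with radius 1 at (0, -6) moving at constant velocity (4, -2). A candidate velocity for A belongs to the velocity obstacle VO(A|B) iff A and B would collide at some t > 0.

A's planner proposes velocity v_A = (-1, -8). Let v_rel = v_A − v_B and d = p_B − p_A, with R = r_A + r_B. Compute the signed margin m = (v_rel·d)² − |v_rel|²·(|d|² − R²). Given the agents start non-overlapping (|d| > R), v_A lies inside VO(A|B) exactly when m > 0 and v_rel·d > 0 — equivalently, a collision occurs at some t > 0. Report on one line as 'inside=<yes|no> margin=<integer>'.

d = (-4, -11),  |d|² = 137;  R = 5+1 = 6,  c = 137−6² = 101
v_rel = (-5, -6),  |v_rel|² = 61;  v_rel·d = (-5)·(-4) + (-6)·(-11) = 86
61·t² − 172·t + 101 = 0  ⇒  m = 86² − 61·101 = 1235
m = 1235 > 0,  v_rel·d = 86 > 0  ⇒  inside

inside=yes margin=1235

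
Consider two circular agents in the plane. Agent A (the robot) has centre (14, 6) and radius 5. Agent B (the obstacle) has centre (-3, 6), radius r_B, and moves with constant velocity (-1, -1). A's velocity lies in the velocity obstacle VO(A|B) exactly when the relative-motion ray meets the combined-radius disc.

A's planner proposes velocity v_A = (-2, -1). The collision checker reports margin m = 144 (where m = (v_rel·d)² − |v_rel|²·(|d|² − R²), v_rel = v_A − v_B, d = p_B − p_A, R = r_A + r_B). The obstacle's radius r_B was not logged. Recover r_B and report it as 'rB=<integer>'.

m = 144
d = (-17, 0);  v_rel = (-1, 0),  |v_rel|² = 1
v_rel×d = (-1)·(0) − (0)·(-17) = 0
since m = R²·1 − 0²:  R² = (0 + 144) / 1 = 144
R = √144 = 12  ⇒  r_B = 12 − 5 = 7

rB=7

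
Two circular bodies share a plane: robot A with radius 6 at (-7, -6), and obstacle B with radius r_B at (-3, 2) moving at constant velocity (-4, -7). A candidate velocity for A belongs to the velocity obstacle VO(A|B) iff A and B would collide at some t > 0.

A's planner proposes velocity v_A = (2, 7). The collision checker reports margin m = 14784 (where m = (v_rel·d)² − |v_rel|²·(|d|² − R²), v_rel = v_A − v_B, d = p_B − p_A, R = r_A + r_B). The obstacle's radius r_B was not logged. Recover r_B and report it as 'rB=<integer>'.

m = 14784
d = (4, 8);  v_rel = (6, 14),  |v_rel|² = 232
v_rel×d = (6)·(8) − (14)·(4) = -8
since m = R²·232 − (-8)²:  R² = (64 + 14784) / 232 = 64
R = √64 = 8  ⇒  r_B = 8 − 6 = 2

rB=2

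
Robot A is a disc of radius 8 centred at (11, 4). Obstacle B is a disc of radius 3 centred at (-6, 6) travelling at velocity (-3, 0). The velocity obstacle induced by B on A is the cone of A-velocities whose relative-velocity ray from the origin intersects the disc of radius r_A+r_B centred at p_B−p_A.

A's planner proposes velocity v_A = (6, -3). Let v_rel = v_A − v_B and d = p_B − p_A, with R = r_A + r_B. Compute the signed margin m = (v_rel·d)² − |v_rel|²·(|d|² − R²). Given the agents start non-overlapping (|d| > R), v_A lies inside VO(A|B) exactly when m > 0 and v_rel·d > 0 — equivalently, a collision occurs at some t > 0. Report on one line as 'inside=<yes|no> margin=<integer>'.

d = (-17, 2),  |d|² = 293;  R = 8+3 = 11,  c = 293−11² = 172
v_rel = (9, -3),  |v_rel|² = 90;  v_rel·d = (9)·(-17) + (-3)·(2) = -159
90·t² + 318·t + 172 = 0  ⇒  m = (-159)² − 90·172 = 9801
m = 9801 > 0,  v_rel·d = -159 < 0  ⇒  outside

inside=no margin=9801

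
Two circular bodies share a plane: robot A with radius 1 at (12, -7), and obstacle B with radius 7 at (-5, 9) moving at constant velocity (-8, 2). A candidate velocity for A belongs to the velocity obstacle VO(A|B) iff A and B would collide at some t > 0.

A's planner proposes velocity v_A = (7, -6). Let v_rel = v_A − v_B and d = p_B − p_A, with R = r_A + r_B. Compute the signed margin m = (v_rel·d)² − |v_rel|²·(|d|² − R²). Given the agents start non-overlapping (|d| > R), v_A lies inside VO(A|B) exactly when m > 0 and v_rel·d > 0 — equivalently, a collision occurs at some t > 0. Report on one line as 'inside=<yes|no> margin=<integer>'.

d = (-17, 16),  |d|² = 545;  R = 1+7 = 8,  c = 545−8² = 481
v_rel = (15, -8),  |v_rel|² = 289;  v_rel·d = (15)·(-17) + (-8)·(16) = -383
289·t² + 766·t + 481 = 0  ⇒  m = (-383)² − 289·481 = 7680
m = 7680 > 0,  v_rel·d = -383 < 0  ⇒  outside

inside=no margin=7680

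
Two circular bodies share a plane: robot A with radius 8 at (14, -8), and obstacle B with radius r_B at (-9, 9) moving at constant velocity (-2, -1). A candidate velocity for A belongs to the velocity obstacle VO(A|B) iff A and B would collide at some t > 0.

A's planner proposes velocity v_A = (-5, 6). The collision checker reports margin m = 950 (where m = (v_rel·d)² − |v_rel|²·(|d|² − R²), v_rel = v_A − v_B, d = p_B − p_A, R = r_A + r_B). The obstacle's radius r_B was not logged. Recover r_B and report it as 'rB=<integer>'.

m = 950
d = (-23, 17);  v_rel = (-3, 7),  |v_rel|² = 58
v_rel×d = (-3)·(17) − (7)·(-23) = 110
since m = R²·58 − 110²:  R² = (12100 + 950) / 58 = 225
R = √225 = 15  ⇒  r_B = 15 − 8 = 7

rB=7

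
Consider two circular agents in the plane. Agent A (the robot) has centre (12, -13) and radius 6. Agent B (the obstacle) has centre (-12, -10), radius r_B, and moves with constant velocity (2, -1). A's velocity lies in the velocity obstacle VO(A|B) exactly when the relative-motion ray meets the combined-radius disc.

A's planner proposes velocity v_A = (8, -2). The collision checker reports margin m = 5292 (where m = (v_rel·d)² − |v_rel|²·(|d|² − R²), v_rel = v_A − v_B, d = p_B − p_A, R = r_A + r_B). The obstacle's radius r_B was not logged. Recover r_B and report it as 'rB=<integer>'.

m = 5292
d = (-24, 3);  v_rel = (6, -1),  |v_rel|² = 37
v_rel×d = (6)·(3) − (-1)·(-24) = -6
since m = R²·37 − (-6)²:  R² = (36 + 5292) / 37 = 144
R = √144 = 12  ⇒  r_B = 12 − 6 = 6

rB=6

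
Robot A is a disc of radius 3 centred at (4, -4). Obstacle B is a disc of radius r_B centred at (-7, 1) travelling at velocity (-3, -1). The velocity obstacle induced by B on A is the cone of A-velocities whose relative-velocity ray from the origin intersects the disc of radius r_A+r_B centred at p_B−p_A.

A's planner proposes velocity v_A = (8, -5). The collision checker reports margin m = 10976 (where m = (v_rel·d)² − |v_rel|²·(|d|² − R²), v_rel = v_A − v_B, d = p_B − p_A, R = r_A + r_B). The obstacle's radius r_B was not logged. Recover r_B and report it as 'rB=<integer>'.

m = 10976
d = (-11, 5);  v_rel = (11, -4),  |v_rel|² = 137
v_rel×d = (11)·(5) − (-4)·(-11) = 11
since m = R²·137 − 11²:  R² = (121 + 10976) / 137 = 81
R = √81 = 9  ⇒  r_B = 9 − 3 = 6

rB=6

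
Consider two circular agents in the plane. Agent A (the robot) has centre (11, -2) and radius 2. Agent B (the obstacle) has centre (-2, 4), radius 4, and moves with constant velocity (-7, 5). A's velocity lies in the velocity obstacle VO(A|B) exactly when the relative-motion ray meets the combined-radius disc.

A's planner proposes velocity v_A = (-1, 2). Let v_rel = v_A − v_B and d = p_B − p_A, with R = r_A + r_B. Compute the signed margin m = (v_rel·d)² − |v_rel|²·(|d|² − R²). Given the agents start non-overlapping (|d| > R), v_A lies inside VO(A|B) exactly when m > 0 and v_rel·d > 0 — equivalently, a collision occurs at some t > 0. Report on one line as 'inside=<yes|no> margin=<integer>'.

d = (-13, 6),  |d|² = 205;  R = 2+4 = 6,  c = 205−6² = 169
v_rel = (6, -3),  |v_rel|² = 45;  v_rel·d = (6)·(-13) + (-3)·(6) = -96
45·t² + 192·t + 169 = 0  ⇒  m = (-96)² − 45·169 = 1611
m = 1611 > 0,  v_rel·d = -96 < 0  ⇒  outside

inside=no margin=1611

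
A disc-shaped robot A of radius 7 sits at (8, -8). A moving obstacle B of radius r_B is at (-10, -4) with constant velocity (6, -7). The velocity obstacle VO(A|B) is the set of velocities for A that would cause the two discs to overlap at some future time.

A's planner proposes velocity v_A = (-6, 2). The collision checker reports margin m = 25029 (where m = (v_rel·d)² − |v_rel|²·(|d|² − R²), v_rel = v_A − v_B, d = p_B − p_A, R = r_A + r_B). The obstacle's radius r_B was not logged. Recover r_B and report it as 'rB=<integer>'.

m = 25029
d = (-18, 4);  v_rel = (-12, 9),  |v_rel|² = 225
v_rel×d = (-12)·(4) − (9)·(-18) = 114
since m = R²·225 − 114²:  R² = (12996 + 25029) / 225 = 169
R = √169 = 13  ⇒  r_B = 13 − 7 = 6

rB=6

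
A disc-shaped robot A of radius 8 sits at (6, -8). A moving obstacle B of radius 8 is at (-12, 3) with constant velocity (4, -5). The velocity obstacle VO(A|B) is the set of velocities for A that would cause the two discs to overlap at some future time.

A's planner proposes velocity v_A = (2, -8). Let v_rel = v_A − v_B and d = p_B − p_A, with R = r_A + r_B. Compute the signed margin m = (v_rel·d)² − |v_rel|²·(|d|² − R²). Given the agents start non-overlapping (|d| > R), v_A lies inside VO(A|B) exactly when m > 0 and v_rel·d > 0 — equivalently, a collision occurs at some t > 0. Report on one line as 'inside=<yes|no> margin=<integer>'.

d = (-18, 11),  |d|² = 445;  R = 8+8 = 16,  c = 445−16² = 189
v_rel = (-2, -3),  |v_rel|² = 13;  v_rel·d = (-2)·(-18) + (-3)·(11) = 3
13·t² − 6·t + 189 = 0  ⇒  m = 3² − 13·189 = -2448
m = -2448 < 0,  v_rel·d = 3 > 0  ⇒  outside

inside=no margin=-2448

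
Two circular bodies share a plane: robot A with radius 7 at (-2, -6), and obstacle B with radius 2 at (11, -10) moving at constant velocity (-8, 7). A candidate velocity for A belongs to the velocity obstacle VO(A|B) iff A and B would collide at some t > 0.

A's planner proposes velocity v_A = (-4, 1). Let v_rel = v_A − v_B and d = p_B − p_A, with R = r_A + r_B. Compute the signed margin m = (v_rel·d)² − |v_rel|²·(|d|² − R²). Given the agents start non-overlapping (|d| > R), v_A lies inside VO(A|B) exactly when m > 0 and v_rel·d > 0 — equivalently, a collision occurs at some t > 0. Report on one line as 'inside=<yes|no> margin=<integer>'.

d = (13, -4),  |d|² = 185;  R = 7+2 = 9,  c = 185−9² = 104
v_rel = (4, -6),  |v_rel|² = 52;  v_rel·d = (4)·(13) + (-6)·(-4) = 76
52·t² − 152·t + 104 = 0  ⇒  m = 76² − 52·104 = 368
m = 368 > 0,  v_rel·d = 76 > 0  ⇒  inside

inside=yes margin=368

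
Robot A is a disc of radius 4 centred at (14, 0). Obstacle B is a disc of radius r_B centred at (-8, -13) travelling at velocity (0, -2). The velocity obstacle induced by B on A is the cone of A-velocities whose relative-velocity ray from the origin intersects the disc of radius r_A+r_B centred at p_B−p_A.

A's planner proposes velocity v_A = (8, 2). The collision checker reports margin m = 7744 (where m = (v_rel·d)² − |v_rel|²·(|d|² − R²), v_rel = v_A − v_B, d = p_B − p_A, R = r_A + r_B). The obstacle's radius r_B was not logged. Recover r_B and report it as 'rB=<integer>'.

m = 7744
d = (-22, -13);  v_rel = (8, 4),  |v_rel|² = 80
v_rel×d = (8)·(-13) − (4)·(-22) = -16
since m = R²·80 − (-16)²:  R² = (256 + 7744) / 80 = 100
R = √100 = 10  ⇒  r_B = 10 − 4 = 6

rB=6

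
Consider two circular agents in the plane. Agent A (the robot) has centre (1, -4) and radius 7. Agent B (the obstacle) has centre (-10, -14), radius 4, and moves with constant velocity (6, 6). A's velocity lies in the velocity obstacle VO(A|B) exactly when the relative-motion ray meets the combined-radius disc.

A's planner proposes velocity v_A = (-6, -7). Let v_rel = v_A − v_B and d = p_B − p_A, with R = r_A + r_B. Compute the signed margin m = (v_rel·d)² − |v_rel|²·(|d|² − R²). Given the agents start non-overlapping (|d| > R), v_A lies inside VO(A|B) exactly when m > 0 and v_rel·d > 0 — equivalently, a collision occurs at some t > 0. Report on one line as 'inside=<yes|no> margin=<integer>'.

d = (-11, -10),  |d|² = 221;  R = 7+4 = 11,  c = 221−11² = 100
v_rel = (-12, -13),  |v_rel|² = 313;  v_rel·d = (-12)·(-11) + (-13)·(-10) = 262
313·t² − 524·t + 100 = 0  ⇒  m = 262² − 313·100 = 37344
m = 37344 > 0,  v_rel·d = 262 > 0  ⇒  inside

inside=yes margin=37344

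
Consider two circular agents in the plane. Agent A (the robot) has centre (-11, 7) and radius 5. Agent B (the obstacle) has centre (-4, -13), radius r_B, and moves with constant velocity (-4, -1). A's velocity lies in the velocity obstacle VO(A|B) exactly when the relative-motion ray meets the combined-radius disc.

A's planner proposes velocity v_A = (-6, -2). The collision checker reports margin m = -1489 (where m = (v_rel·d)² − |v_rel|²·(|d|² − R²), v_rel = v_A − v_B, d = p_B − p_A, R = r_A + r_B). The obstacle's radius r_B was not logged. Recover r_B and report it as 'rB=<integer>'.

m = -1489
d = (7, -20);  v_rel = (-2, -1),  |v_rel|² = 5
v_rel×d = (-2)·(-20) − (-1)·(7) = 47
since m = R²·5 − 47²:  R² = (2209 + -1489) / 5 = 144
R = √144 = 12  ⇒  r_B = 12 − 5 = 7

rB=7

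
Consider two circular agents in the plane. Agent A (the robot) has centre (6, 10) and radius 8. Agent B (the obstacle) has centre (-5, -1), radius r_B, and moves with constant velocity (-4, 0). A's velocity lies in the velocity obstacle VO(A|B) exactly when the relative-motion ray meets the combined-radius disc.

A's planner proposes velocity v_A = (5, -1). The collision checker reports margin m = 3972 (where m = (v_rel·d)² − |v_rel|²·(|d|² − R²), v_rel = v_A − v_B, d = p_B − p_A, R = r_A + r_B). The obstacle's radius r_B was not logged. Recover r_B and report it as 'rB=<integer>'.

m = 3972
d = (-11, -11);  v_rel = (9, -1),  |v_rel|² = 82
v_rel×d = (9)·(-11) − (-1)·(-11) = -110
since m = R²·82 − (-110)²:  R² = (12100 + 3972) / 82 = 196
R = √196 = 14  ⇒  r_B = 14 − 8 = 6

rB=6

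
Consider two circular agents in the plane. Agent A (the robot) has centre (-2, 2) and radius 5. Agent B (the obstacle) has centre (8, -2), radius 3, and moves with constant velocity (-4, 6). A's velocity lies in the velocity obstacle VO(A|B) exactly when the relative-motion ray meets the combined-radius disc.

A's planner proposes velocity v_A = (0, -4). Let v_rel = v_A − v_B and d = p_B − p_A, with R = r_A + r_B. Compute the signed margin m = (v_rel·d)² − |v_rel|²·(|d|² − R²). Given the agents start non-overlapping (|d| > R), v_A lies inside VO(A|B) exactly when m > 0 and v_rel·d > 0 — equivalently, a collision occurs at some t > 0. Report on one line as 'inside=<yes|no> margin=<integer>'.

d = (10, -4),  |d|² = 116;  R = 5+3 = 8,  c = 116−8² = 52
v_rel = (4, -10),  |v_rel|² = 116;  v_rel·d = (4)·(10) + (-10)·(-4) = 80
116·t² − 160·t + 52 = 0  ⇒  m = 80² − 116·52 = 368
m = 368 > 0,  v_rel·d = 80 > 0  ⇒  inside

inside=yes margin=368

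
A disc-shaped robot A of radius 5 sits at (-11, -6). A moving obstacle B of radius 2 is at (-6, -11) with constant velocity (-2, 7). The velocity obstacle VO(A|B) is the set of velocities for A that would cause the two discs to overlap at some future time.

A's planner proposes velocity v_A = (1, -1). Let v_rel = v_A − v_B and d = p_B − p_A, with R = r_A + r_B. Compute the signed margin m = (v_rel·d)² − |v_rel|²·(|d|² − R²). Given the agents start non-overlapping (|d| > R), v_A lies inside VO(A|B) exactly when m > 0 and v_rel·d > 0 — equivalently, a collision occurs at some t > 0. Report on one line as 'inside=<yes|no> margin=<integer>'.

d = (5, -5),  |d|² = 50;  R = 5+2 = 7,  c = 50−7² = 1
v_rel = (3, -8),  |v_rel|² = 73;  v_rel·d = (3)·(5) + (-8)·(-5) = 55
73·t² − 110·t + 1 = 0  ⇒  m = 55² − 73·1 = 2952
m = 2952 > 0,  v_rel·d = 55 > 0  ⇒  inside

inside=yes margin=2952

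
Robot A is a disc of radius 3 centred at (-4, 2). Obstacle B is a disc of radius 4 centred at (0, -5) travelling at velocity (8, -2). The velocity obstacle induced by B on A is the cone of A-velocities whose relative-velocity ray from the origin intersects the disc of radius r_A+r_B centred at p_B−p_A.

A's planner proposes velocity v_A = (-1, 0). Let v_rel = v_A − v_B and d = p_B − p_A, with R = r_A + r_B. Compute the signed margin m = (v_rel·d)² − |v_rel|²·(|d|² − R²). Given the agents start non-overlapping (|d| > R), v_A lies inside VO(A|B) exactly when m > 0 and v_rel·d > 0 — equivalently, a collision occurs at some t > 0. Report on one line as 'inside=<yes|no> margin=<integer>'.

d = (4, -7),  |d|² = 65;  R = 3+4 = 7,  c = 65−7² = 16
v_rel = (-9, 2),  |v_rel|² = 85;  v_rel·d = (-9)·(4) + (2)·(-7) = -50
85·t² + 100·t + 16 = 0  ⇒  m = (-50)² − 85·16 = 1140
m = 1140 > 0,  v_rel·d = -50 < 0  ⇒  outside

inside=no margin=1140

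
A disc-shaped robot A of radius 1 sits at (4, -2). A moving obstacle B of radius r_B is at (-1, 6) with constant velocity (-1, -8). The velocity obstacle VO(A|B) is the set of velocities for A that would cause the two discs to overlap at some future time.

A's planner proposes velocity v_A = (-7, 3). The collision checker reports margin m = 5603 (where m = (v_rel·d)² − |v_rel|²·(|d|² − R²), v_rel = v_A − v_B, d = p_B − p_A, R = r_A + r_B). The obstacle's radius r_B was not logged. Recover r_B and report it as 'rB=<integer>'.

m = 5603
d = (-5, 8);  v_rel = (-6, 11),  |v_rel|² = 157
v_rel×d = (-6)·(8) − (11)·(-5) = 7
since m = R²·157 − 7²:  R² = (49 + 5603) / 157 = 36
R = √36 = 6  ⇒  r_B = 6 − 1 = 5

rB=5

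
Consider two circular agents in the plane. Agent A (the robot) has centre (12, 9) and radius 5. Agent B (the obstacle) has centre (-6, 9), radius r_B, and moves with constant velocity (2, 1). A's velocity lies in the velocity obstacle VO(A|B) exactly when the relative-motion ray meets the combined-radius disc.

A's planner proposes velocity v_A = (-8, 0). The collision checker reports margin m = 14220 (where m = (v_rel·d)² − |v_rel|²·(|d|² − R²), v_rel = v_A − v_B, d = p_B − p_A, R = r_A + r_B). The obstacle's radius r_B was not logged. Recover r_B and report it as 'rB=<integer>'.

m = 14220
d = (-18, 0);  v_rel = (-10, -1),  |v_rel|² = 101
v_rel×d = (-10)·(0) − (-1)·(-18) = -18
since m = R²·101 − (-18)²:  R² = (324 + 14220) / 101 = 144
R = √144 = 12  ⇒  r_B = 12 − 5 = 7

rB=7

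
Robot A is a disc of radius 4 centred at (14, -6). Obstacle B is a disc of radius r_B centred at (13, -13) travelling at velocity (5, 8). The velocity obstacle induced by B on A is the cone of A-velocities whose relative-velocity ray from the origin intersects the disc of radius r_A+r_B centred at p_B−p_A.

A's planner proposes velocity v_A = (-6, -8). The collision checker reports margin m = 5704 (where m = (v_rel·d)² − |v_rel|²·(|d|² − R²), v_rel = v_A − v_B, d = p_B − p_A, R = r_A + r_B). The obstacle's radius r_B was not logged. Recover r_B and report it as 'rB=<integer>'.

m = 5704
d = (-1, -7);  v_rel = (-11, -16),  |v_rel|² = 377
v_rel×d = (-11)·(-7) − (-16)·(-1) = 61
since m = R²·377 − 61²:  R² = (3721 + 5704) / 377 = 25
R = √25 = 5  ⇒  r_B = 5 − 4 = 1

rB=1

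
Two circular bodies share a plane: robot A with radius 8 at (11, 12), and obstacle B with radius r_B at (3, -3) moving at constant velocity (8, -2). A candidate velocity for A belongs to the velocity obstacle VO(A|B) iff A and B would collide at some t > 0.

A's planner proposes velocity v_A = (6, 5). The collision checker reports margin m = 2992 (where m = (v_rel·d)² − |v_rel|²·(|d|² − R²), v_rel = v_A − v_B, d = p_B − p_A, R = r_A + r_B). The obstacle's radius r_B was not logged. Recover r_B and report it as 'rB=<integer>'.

m = 2992
d = (-8, -15);  v_rel = (-2, 7),  |v_rel|² = 53
v_rel×d = (-2)·(-15) − (7)·(-8) = 86
since m = R²·53 − 86²:  R² = (7396 + 2992) / 53 = 196
R = √196 = 14  ⇒  r_B = 14 − 8 = 6

rB=6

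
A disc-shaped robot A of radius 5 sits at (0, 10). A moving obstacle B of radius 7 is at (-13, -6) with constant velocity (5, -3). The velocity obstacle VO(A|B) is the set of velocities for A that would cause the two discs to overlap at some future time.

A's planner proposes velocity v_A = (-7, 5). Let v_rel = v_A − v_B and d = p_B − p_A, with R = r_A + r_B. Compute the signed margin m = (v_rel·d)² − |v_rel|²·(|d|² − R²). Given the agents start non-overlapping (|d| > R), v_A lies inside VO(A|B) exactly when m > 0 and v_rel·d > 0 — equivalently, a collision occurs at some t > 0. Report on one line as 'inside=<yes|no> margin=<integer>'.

d = (-13, -16),  |d|² = 425;  R = 5+7 = 12,  c = 425−12² = 281
v_rel = (-12, 8),  |v_rel|² = 208;  v_rel·d = (-12)·(-13) + (8)·(-16) = 28
208·t² − 56·t + 281 = 0  ⇒  m = 28² − 208·281 = -57664
m = -57664 < 0,  v_rel·d = 28 > 0  ⇒  outside

inside=no margin=-57664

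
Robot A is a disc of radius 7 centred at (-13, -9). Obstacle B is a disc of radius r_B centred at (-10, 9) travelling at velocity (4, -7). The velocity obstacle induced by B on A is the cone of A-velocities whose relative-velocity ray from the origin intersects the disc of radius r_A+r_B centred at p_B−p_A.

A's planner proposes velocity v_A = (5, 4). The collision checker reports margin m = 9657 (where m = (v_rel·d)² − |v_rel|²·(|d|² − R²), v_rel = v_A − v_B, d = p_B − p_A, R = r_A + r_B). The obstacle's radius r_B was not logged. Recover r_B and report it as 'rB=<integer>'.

m = 9657
d = (3, 18);  v_rel = (1, 11),  |v_rel|² = 122
v_rel×d = (1)·(18) − (11)·(3) = -15
since m = R²·122 − (-15)²:  R² = (225 + 9657) / 122 = 81
R = √81 = 9  ⇒  r_B = 9 − 7 = 2

rB=2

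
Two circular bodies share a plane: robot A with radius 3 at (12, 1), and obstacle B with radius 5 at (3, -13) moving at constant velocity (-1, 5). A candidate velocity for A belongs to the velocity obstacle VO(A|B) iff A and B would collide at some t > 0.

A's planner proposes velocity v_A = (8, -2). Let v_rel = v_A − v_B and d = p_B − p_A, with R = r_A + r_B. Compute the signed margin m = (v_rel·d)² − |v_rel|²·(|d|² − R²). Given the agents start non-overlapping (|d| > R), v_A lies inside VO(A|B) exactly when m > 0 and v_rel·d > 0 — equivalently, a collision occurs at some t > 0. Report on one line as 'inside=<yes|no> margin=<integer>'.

d = (-9, -14),  |d|² = 277;  R = 3+5 = 8,  c = 277−8² = 213
v_rel = (9, -7),  |v_rel|² = 130;  v_rel·d = (9)·(-9) + (-7)·(-14) = 17
130·t² − 34·t + 213 = 0  ⇒  m = 17² − 130·213 = -27401
m = -27401 < 0,  v_rel·d = 17 > 0  ⇒  outside

inside=no margin=-27401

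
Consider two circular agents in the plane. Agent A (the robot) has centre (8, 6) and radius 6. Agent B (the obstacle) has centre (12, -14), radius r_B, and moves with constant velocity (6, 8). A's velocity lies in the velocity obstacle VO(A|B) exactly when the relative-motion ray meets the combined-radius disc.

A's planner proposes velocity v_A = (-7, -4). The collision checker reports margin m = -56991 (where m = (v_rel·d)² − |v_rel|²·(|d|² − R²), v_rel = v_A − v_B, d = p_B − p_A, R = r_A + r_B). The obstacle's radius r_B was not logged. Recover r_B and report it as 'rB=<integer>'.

m = -56991
d = (4, -20);  v_rel = (-13, -12),  |v_rel|² = 313
v_rel×d = (-13)·(-20) − (-12)·(4) = 308
since m = R²·313 − 308²:  R² = (94864 + -56991) / 313 = 121
R = √121 = 11  ⇒  r_B = 11 − 6 = 5

rB=5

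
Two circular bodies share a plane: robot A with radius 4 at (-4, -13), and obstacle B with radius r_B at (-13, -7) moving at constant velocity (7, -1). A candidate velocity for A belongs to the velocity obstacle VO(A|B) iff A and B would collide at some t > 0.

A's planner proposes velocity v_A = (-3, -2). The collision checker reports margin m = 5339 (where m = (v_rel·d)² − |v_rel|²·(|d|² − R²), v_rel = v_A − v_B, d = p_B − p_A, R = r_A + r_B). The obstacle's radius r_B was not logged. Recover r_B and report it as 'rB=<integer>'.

m = 5339
d = (-9, 6);  v_rel = (-10, -1),  |v_rel|² = 101
v_rel×d = (-10)·(6) − (-1)·(-9) = -69
since m = R²·101 − (-69)²:  R² = (4761 + 5339) / 101 = 100
R = √100 = 10  ⇒  r_B = 10 − 4 = 6

rB=6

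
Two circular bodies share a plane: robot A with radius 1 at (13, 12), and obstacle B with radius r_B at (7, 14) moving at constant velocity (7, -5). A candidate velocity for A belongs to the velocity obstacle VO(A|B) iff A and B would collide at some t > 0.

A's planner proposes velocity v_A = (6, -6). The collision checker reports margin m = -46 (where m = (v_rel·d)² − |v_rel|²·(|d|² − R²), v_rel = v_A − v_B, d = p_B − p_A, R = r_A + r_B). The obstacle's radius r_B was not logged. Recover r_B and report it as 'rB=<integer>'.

m = -46
d = (-6, 2);  v_rel = (-1, -1),  |v_rel|² = 2
v_rel×d = (-1)·(2) − (-1)·(-6) = -8
since m = R²·2 − (-8)²:  R² = (64 + -46) / 2 = 9
R = √9 = 3  ⇒  r_B = 3 − 1 = 2

rB=2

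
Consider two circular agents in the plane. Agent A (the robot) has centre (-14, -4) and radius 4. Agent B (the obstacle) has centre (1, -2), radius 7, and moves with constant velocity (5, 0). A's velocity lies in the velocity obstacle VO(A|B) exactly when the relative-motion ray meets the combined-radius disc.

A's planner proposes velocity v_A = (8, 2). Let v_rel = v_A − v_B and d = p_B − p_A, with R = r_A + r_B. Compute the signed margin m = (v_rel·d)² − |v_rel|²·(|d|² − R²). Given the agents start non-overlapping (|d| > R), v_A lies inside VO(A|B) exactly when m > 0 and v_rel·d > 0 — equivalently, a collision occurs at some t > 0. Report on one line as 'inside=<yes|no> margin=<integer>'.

d = (15, 2),  |d|² = 229;  R = 4+7 = 11,  c = 229−11² = 108
v_rel = (3, 2),  |v_rel|² = 13;  v_rel·d = (3)·(15) + (2)·(2) = 49
13·t² − 98·t + 108 = 0  ⇒  m = 49² − 13·108 = 997
m = 997 > 0,  v_rel·d = 49 > 0  ⇒  inside

inside=yes margin=997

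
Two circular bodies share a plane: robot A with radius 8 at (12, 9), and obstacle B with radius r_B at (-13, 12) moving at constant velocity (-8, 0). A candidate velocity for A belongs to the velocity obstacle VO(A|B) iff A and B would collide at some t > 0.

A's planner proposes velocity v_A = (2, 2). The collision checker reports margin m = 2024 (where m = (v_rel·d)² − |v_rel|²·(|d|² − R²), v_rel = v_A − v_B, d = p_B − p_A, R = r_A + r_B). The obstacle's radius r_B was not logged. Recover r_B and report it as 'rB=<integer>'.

m = 2024
d = (-25, 3);  v_rel = (10, 2),  |v_rel|² = 104
v_rel×d = (10)·(3) − (2)·(-25) = 80
since m = R²·104 − 80²:  R² = (6400 + 2024) / 104 = 81
R = √81 = 9  ⇒  r_B = 9 − 8 = 1

rB=1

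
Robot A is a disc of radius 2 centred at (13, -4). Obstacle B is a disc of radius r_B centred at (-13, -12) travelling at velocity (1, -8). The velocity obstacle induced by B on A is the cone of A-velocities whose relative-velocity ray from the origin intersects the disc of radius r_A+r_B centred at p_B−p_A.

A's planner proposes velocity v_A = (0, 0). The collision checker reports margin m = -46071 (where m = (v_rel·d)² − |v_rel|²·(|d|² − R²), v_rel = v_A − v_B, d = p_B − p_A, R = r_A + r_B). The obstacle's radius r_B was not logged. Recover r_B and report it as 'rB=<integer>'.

m = -46071
d = (-26, -8);  v_rel = (-1, 8),  |v_rel|² = 65
v_rel×d = (-1)·(-8) − (8)·(-26) = 216
since m = R²·65 − 216²:  R² = (46656 + -46071) / 65 = 9
R = √9 = 3  ⇒  r_B = 3 − 2 = 1

rB=1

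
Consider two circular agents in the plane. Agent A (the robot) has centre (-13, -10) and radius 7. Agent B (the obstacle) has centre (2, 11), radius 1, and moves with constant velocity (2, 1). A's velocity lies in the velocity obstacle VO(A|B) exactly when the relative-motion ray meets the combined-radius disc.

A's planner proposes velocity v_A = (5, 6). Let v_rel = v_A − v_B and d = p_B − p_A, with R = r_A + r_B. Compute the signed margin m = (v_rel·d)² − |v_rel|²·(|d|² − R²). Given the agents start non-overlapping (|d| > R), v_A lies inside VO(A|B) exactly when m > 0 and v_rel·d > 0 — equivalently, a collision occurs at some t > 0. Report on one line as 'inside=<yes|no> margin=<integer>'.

d = (15, 21),  |d|² = 666;  R = 7+1 = 8,  c = 666−8² = 602
v_rel = (3, 5),  |v_rel|² = 34;  v_rel·d = (3)·(15) + (5)·(21) = 150
34·t² − 300·t + 602 = 0  ⇒  m = 150² − 34·602 = 2032
m = 2032 > 0,  v_rel·d = 150 > 0  ⇒  inside

inside=yes margin=2032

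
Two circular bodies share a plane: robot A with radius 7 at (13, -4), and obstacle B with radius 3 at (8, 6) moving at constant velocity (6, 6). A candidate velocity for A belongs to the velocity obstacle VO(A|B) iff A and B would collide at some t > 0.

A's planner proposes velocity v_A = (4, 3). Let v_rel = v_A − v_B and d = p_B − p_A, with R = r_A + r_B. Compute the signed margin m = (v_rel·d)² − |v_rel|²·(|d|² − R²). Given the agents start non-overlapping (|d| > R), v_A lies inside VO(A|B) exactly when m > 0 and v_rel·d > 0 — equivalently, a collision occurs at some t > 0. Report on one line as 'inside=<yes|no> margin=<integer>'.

d = (-5, 10),  |d|² = 125;  R = 7+3 = 10,  c = 125−10² = 25
v_rel = (-2, -3),  |v_rel|² = 13;  v_rel·d = (-2)·(-5) + (-3)·(10) = -20
13·t² + 40·t + 25 = 0  ⇒  m = (-20)² − 13·25 = 75
m = 75 > 0,  v_rel·d = -20 < 0  ⇒  outside

inside=no margin=75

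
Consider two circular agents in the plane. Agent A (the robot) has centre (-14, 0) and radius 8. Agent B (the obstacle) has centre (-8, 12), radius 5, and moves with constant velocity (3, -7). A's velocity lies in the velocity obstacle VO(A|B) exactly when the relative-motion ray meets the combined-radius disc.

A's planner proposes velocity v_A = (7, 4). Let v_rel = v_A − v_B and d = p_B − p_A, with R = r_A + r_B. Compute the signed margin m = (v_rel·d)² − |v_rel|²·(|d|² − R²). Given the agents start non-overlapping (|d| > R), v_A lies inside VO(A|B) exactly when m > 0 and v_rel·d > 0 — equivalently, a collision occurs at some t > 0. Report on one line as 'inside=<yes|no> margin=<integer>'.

d = (6, 12),  |d|² = 180;  R = 8+5 = 13,  c = 180−13² = 11
v_rel = (4, 11),  |v_rel|² = 137;  v_rel·d = (4)·(6) + (11)·(12) = 156
137·t² − 312·t + 11 = 0  ⇒  m = 156² − 137·11 = 22829
m = 22829 > 0,  v_rel·d = 156 > 0  ⇒  inside

inside=yes margin=22829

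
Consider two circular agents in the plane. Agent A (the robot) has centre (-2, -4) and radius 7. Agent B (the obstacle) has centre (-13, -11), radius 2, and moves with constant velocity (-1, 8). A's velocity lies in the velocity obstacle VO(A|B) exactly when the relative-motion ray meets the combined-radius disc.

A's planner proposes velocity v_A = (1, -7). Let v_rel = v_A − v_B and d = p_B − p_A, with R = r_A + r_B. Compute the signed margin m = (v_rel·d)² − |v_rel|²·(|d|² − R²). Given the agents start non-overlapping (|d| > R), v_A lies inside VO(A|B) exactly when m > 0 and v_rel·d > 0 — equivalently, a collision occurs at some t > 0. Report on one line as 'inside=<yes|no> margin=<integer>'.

d = (-11, -7),  |d|² = 170;  R = 7+2 = 9,  c = 170−9² = 89
v_rel = (2, -15),  |v_rel|² = 229;  v_rel·d = (2)·(-11) + (-15)·(-7) = 83
229·t² − 166·t + 89 = 0  ⇒  m = 83² − 229·89 = -13492
m = -13492 < 0,  v_rel·d = 83 > 0  ⇒  outside

inside=no margin=-13492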